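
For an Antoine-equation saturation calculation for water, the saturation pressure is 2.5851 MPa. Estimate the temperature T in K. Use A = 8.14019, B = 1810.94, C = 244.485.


T = B / (A - log10(P_sat * 760 / 0.101325)) - C
T = 1810.94 / (8.14019 - log10(2.5851 * 760 / 0.101325)) - 244.485
T = 225.5697 deg C
Convert to K: 225.5697 + 273.15 = 498.72 K
T = 498.72 K


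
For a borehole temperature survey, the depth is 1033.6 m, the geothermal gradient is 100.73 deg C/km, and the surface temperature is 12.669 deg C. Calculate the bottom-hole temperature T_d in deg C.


T_d = T_surf + grad * d / 1000
T_d = 12.669 + 100.73 * 1033.6 / 1000
T_d = 116.78 deg C


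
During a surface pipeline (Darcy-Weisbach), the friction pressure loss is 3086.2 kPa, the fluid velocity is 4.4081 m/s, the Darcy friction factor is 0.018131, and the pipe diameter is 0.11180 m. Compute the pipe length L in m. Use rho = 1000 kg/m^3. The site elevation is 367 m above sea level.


L = dP*1000*D / (f*rho*vel^2/2)
L = 3086.2*1000*0.11180 / (0.018131*1000*4.4081^2/2)
L = 1958.7 m


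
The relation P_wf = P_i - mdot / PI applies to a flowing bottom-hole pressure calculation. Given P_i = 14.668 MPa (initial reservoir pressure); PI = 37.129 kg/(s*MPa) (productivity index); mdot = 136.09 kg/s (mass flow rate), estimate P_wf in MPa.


P_wf = P_i - mdot / PI
P_wf = 14.668 - 136.09 / 37.129
P_wf = 11.003 MPa


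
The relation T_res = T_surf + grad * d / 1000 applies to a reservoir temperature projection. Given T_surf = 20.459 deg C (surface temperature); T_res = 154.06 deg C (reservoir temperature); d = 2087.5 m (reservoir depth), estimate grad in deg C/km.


grad = (T_res - T_surf) / d * 1000
grad = (154.06 - 20.459) / 2087.5 * 1000
grad = 64.000 deg C/km


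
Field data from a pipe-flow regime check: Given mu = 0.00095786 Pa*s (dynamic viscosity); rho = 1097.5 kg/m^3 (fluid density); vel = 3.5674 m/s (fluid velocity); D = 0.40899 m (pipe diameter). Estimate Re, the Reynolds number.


Re = rho * vel * D / mu
Re = 1097.5 * 3.5674 * 0.40899 / 0.00095786
Re = 1.6717e+06


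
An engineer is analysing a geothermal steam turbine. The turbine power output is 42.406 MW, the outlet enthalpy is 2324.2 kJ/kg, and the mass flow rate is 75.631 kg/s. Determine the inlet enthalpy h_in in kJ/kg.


h_in = h_out + P * 1000 / mdot
h_in = 2324.2 + 42.406 * 1000 / 75.631
h_in = 2884.9 kJ/kg


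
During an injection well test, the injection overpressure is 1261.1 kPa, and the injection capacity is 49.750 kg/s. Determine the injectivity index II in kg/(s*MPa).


II = mdot * 1000 / dP
II = 49.750 * 1000 / 1261.1
II = 39.450 kg/(s*MPa)


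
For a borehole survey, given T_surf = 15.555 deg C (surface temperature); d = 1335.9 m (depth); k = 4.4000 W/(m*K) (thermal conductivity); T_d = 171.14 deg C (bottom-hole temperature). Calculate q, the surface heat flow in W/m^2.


Step 1: grad = (T_d - T_surf)/d * 1000 = (171.14 - 15.555)/1335.9 * 1000 = 116.4646 deg C/km
Step 2: q = k * grad / 1000 = 4.4 * 116.4646 / 1000 = 0.51244 W/m^2
q = 0.51244 W/m^2


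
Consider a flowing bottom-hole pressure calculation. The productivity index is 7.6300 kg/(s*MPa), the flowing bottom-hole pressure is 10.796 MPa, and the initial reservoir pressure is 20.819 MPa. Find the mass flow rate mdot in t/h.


mdot = (P_i - P_wf) * PI
mdot = (20.819 - 10.796) * 7.6300
mdot = 76.47549 kg/s
Convert: 76.47549 kg/s * 3.6 = 275.31 t/h
mdot = 275.31 t/h


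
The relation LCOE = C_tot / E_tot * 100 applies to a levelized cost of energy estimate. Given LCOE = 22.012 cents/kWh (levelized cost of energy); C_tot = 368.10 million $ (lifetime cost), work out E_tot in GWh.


E_tot = C_tot / LCOE * 100
E_tot = 368.10 / 22.012 * 100
E_tot = 1672.3 GWh


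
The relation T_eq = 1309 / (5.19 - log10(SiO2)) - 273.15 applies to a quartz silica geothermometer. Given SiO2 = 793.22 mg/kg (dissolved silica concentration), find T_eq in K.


T_eq = 1309 / (5.19 - log10(SiO2)) - 273.15
T_eq = 1309 / (5.19 - log10(793.22)) - 273.15
T_eq = 298.3144 deg C
Convert to K: 298.3144 + 273.15 = 571.46 K
T_eq = 571.46 K


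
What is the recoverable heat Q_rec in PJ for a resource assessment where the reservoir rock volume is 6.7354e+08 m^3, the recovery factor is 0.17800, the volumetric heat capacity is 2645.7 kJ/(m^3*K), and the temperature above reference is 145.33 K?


Step 1: Q_s = Vr*rhoc*dT/1e12 = 6.7354e+08*2645.7*145.33/1e12 = 258.9758 PJ
Step 2: Q_rec = Q_s * RF = 258.9758 * 0.178 = 46.098 PJ
Q_rec = 46.098 PJ


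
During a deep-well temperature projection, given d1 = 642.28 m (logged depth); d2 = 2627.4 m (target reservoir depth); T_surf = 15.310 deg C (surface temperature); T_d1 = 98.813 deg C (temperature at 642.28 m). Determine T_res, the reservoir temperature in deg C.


Step 1: grad = (T_d1 - T_surf)/d1 * 1000 = (98.813 - 15.31)/642.28 * 1000 = 130.0103 deg C/km
Step 2: T_res = T_surf + grad*d2/1000 = 15.31 + 130.0103*2627.4/1000 = 356.90 deg C
T_res = 356.90 deg C


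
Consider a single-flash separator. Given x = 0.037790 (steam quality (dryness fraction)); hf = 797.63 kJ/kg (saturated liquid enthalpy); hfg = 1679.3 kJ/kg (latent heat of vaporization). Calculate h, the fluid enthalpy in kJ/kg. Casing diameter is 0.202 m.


h = hf + x * hfg
h = 797.63 + 0.037790 * 1679.3
h = 861.09 kJ/kg


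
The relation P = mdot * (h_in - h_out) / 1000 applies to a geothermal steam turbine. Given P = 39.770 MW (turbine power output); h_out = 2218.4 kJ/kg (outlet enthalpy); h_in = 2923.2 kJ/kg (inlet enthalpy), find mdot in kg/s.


mdot = P * 1000 / (h_in - h_out)
mdot = 39.770 * 1000 / (2923.2 - 2218.4)
mdot = 56.427 kg/s


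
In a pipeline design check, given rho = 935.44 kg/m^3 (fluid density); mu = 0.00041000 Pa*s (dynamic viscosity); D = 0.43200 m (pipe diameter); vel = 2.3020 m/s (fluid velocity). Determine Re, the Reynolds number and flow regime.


Step 1: Re = rho*vel*D/mu = 935.44*2.302*0.432/0.00041 = 2.2689e+06
Step 2: Re = 2.2689e+06 > 4000, so flow is turbulent.
Re = 2.2689e+06 (turbulent)


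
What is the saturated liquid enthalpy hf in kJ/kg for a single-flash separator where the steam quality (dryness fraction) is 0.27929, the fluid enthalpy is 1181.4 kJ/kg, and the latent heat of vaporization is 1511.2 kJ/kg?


hf = h - x * hfg
hf = 1181.4 - 0.27929 * 1511.2
hf = 759.34 kJ/kg


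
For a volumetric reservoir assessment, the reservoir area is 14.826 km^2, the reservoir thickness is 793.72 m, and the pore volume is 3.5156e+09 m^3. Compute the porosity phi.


phi = Vp / (A * 1e6 * hr)
phi = 3.5156e+09 / (14.826 * 1e6 * 793.72)
phi = 0.29875


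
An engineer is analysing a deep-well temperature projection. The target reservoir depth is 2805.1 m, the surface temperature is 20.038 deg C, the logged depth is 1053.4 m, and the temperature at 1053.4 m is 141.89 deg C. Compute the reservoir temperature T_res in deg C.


Step 1: grad = (T_d1 - T_surf)/d1 * 1000 = (141.89 - 20.038)/1053.4 * 1000 = 115.6750 deg C/km
Step 2: T_res = T_surf + grad*d2/1000 = 20.038 + 115.6750*2805.1/1000 = 344.52 deg C
T_res = 344.52 deg C


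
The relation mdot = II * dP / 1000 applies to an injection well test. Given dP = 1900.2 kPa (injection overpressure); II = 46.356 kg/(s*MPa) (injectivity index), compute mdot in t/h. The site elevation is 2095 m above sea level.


mdot = II * dP / 1000
mdot = 46.356 * 1900.2 / 1000
mdot = 88.08567 kg/s
Convert: 88.08567 kg/s * 3.6 = 317.11 t/h
mdot = 317.11 t/h


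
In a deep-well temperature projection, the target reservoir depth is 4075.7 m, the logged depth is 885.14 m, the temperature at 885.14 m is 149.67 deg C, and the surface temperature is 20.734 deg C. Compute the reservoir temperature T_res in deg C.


Step 1: grad = (T_d1 - T_surf)/d1 * 1000 = (149.67 - 20.734)/885.14 * 1000 = 145.6674 deg C/km
Step 2: T_res = T_surf + grad*d2/1000 = 20.734 + 145.6674*4075.7/1000 = 614.43 deg C
T_res = 614.43 deg C


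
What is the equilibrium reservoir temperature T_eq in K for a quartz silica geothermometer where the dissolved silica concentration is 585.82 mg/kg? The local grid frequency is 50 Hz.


T_eq = 1309 / (5.19 - log10(SiO2)) - 273.15
T_eq = 1309 / (5.19 - log10(585.82)) - 273.15
T_eq = 267.2598 deg C
Convert to K: 267.2598 + 273.15 = 540.41 K
T_eq = 540.41 K


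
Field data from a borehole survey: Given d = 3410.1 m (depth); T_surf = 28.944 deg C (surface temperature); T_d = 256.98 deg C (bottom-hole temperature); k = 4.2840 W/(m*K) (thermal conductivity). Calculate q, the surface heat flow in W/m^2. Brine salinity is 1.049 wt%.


Step 1: grad = (T_d - T_surf)/d * 1000 = (256.98 - 28.944)/3410.1 * 1000 = 66.87077 deg C/km
Step 2: q = k * grad / 1000 = 4.284 * 66.87077 / 1000 = 0.28647 W/m^2
q = 0.28647 W/m^2


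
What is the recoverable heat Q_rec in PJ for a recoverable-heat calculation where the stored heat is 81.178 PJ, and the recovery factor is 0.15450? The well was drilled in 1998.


Q_rec = Q_s * RF
Q_rec = 81.178 * 0.15450
Q_rec = 12.542 PJ


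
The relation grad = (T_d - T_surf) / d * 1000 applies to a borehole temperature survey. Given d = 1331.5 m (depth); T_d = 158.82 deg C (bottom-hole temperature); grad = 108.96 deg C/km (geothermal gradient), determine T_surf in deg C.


T_surf = T_d - grad * d / 1000
T_surf = 158.82 - 108.96 * 1331.5 / 1000
T_surf = 13.740 deg C


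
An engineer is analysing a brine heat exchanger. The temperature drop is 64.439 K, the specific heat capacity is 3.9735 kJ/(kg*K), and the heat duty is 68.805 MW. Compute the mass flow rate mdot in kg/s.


mdot = Q * 1000 / (cp * dT)
mdot = 68.805 * 1000 / (3.9735 * 64.439)
mdot = 268.72 kg/s


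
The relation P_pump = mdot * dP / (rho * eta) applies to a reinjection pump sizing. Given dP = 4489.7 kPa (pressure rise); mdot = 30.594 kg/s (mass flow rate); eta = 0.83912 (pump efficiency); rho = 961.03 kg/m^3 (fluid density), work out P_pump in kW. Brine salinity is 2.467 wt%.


P_pump = mdot * dP / (rho * eta)
P_pump = 30.594 * 4489.7 / (961.03 * 0.83912)
P_pump = 170.33 kW


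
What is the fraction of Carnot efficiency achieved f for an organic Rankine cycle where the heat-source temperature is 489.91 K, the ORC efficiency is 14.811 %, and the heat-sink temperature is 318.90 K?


f = (eta_orc/100) / (1 - Tc/Th)
f = (14.811/100) / (1 - 318.90/489.91)
f = 0.42431


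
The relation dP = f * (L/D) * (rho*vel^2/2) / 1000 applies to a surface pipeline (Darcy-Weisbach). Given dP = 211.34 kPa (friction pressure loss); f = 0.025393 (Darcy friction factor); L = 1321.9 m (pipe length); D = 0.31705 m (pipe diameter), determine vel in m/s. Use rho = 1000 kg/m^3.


vel = sqrt(dP*1000*2*D / (f*L*rho))
vel = sqrt(211.34*1000*2*0.31705 / (0.025393*1321.9*1000))
vel = 1.9981 m/s


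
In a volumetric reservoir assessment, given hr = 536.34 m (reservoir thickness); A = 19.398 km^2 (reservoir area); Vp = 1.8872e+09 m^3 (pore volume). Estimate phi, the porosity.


phi = Vp / (A * 1e6 * hr)
phi = 1.8872e+09 / (19.398 * 1e6 * 536.34)
phi = 0.18139


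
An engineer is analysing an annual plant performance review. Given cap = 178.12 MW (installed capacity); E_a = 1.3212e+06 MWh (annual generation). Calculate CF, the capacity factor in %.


CF = E_a / (cap * 8760) * 100
CF = 1.3212e+06 / (178.12 * 8760) * 100
CF = 84.674 %


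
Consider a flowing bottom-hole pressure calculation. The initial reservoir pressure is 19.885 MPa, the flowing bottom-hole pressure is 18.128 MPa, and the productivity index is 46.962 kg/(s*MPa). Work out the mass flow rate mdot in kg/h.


mdot = (P_i - P_wf) * PI
mdot = (19.885 - 18.128) * 46.962
mdot = 82.51223 kg/s
Convert: 82.51223 kg/s * 3600.0 = 2.9704e+05 kg/h
mdot = 2.9704e+05 kg/h


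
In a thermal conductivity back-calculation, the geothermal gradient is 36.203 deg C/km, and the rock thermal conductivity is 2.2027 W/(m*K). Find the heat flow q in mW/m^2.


q = k * grad / 1000
q = 2.2027 * 36.203 / 1000
q = 0.07974435 W/m^2
Convert: 0.07974435 W/m^2 * 1000.0 = 79.744 mW/m^2
q = 79.744 mW/m^2


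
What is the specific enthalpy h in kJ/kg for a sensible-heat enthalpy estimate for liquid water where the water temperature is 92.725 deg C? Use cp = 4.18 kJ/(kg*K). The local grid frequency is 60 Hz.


h = cp * T
h = 4.18 * 92.725
h = 387.59 kJ/kg


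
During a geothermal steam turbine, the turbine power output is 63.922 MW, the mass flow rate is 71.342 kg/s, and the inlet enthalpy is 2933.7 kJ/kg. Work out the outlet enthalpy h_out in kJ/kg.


h_out = h_in - P * 1000 / mdot
h_out = 2933.7 - 63.922 * 1000 / 71.342
h_out = 2037.7 kJ/kg


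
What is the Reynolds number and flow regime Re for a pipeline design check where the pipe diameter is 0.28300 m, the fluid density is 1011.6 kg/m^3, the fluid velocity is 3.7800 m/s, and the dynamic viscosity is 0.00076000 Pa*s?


Step 1: Re = rho*vel*D/mu = 1011.6*3.78*0.283/0.00076 = 1.4239e+06
Step 2: Re = 1.4239e+06 > 4000, so flow is turbulent.
Re = 1.4239e+06 (turbulent)


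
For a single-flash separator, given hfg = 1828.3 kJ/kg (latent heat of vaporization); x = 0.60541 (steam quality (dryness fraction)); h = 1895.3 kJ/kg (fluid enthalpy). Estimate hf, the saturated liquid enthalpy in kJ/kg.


hf = h - x * hfg
hf = 1895.3 - 0.60541 * 1828.3
hf = 788.43 kJ/kg


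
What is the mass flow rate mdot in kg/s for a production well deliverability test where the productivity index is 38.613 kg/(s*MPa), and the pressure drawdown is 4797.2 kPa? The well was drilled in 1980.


mdot = PI * dP / 1000
mdot = 38.613 * 4797.2 / 1000
mdot = 185.23 kg/s


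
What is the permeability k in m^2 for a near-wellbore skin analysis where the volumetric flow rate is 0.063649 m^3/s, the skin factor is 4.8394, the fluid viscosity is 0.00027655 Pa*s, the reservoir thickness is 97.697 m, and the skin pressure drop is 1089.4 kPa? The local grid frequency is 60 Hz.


k = S*q*mu / (2*pi*dP_s*1000*hr)
k = 4.8394*0.063649*0.00027655 / (2*pi*1089.4*1000*97.697)
k = 1.2738e-13 m^2


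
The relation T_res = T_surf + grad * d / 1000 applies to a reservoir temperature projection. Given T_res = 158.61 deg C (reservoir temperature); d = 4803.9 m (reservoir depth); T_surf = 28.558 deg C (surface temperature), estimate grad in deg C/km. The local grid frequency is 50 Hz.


grad = (T_res - T_surf) / d * 1000
grad = (158.61 - 28.558) / 4803.9 * 1000
grad = 27.072 deg C/km


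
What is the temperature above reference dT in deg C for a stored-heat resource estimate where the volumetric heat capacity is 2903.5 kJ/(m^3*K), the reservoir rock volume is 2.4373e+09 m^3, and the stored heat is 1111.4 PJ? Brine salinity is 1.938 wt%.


dT = Q_s * 1e12 / (Vr * rhoc)
dT = 1111.4 * 1e12 / (2.4373e+09 * 2903.5)
dT = 157.0506 K
Convert (temperature difference, 1 K = 1 deg C): 157.0506 K = 157.0506 deg C
dT = 157.05 deg C


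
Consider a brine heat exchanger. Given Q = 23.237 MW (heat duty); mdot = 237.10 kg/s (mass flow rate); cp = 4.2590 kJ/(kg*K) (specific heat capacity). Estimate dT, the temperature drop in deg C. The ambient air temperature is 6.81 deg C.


dT = Q * 1000 / (mdot * cp)
dT = 23.237 * 1000 / (237.10 * 4.2590)
dT = 23.01128 K
Convert (temperature difference, 1 K = 1 deg C): 23.01128 K = 23.01128 deg C
dT = 23.011 deg C


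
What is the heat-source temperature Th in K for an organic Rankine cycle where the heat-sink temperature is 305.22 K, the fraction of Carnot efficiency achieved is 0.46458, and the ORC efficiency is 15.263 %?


Th = Tc / (1 - (eta_orc/100)/f)
Th = 305.22 / (1 - (15.263/100)/0.46458)
Th = 454.56 K


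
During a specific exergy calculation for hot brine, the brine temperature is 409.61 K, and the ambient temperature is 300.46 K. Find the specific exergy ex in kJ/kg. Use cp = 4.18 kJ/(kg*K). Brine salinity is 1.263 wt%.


ex = cp * ((T_b - T_0) - T_0 * ln(T_b/T_0))
ex = 4.18 * ((409.61 - 300.46) - 300.46 * ln(409.61/300.46))
ex = 67.048 kJ/kg


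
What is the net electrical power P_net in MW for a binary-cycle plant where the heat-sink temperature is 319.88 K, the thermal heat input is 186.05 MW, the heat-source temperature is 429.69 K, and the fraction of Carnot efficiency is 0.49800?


Step 1: eta = (1 - Tc/Th)*f = (1 - 319.88/429.69)*0.498 = 0.1272671
Step 2: P_net = eta * Q_in = 0.1272671 * 186.05 = 23.678 MW
P_net = 23.678 MW


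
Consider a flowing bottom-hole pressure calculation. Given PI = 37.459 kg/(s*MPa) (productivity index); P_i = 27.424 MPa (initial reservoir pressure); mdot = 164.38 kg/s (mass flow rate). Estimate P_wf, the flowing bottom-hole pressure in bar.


P_wf = P_i - mdot / PI
P_wf = 27.424 - 164.38 / 37.459
P_wf = 23.03574 MPa
Convert: 23.03574 MPa * 10.0 = 230.36 bar
P_wf = 230.36 bar


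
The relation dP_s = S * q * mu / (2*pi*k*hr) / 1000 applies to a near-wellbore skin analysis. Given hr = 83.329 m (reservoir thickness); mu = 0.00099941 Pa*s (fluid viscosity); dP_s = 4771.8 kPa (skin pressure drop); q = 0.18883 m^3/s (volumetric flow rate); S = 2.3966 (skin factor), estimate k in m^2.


k = S*q*mu / (2*pi*dP_s*1000*hr)
k = 2.3966*0.18883*0.00099941 / (2*pi*4771.8*1000*83.329)
k = 1.8103e-13 m^2


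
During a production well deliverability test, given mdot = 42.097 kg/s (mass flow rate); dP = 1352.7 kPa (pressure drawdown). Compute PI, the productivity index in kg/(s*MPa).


PI = mdot * 1000 / dP
PI = 42.097 * 1000 / 1352.7
PI = 31.121 kg/(s*MPa)


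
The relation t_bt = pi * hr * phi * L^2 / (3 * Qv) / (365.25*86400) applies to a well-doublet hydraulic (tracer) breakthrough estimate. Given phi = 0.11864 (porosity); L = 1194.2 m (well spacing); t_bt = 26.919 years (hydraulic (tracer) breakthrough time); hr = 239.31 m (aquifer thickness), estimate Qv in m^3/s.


Qv = pi*hr*phi*L^2 / (3*t_bt*365.25*86400)
Qv = pi*239.31*0.11864*1194.2^2 / (3*26.919*365.25*86400)
Qv = 0.049913 m^3/s


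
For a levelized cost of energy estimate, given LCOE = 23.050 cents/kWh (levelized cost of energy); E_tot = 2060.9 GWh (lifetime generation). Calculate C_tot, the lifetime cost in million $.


C_tot = LCOE / 100 * E_tot
C_tot = 23.050 / 100 * 2060.9
C_tot = 475.04 million $


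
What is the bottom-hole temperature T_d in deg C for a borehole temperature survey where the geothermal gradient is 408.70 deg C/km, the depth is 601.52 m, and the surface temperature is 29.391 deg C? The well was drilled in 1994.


T_d = T_surf + grad * d / 1000
T_d = 29.391 + 408.70 * 601.52 / 1000
T_d = 275.23 deg C


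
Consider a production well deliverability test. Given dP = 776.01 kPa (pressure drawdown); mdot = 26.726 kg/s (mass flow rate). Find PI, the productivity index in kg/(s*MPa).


PI = mdot * 1000 / dP
PI = 26.726 * 1000 / 776.01
PI = 34.440 kg/(s*MPa)


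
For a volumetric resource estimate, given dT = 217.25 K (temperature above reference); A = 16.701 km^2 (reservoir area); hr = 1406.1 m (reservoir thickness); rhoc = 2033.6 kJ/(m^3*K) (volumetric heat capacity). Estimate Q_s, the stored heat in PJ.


Step 1: Vr = A*1e6*hr = 16.701*1e6*1406.1 = 2.348328e+10 m^3
Step 2: Q_s = Vr*rhoc*dT/1e12 = 2.348328e+10*2033.6*217.25/1e12 = 10375 PJ
Q_s = 10375 PJ


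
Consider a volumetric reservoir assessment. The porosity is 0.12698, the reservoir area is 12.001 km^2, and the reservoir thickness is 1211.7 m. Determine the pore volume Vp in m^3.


Vp = A * 1e6 * hr * phi
Vp = 12.001 * 1e6 * 1211.7 * 0.12698
Vp = 1.8465e+09 m^3


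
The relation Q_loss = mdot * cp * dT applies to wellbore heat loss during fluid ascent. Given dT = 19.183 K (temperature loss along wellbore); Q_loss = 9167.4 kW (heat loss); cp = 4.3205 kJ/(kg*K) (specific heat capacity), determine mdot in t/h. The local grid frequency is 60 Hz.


mdot = Q_loss / (cp * dT)
mdot = 9167.4 / (4.3205 * 19.183)
mdot = 110.6103 kg/s
Convert: 110.6103 kg/s * 3.6 = 398.20 t/h
mdot = 398.20 t/h


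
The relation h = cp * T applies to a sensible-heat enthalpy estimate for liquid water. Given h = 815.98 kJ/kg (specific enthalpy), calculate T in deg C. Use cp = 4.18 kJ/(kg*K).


T = h / cp
T = 815.98 / 4.18
T = 195.21 deg C


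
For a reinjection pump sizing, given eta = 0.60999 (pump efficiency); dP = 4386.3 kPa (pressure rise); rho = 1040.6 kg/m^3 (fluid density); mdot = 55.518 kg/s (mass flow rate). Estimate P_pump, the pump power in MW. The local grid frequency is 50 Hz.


P_pump = mdot * dP / (rho * eta)
P_pump = 55.518 * 4386.3 / (1040.6 * 0.60999)
P_pump = 383.6415 kW
Convert: 383.6415 kW * 0.001 = 0.38364 MW
P_pump = 0.38364 MW


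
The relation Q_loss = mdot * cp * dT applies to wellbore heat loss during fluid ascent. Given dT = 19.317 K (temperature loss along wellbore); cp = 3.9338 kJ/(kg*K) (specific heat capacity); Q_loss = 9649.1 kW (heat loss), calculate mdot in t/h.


mdot = Q_loss / (cp * dT)
mdot = 9649.1 / (3.9338 * 19.317)
mdot = 126.9799 kg/s
Convert: 126.9799 kg/s * 3.6 = 457.13 t/h
mdot = 457.13 t/h


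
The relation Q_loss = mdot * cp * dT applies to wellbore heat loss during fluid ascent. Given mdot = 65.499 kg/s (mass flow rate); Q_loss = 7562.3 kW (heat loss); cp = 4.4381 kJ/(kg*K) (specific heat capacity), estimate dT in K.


dT = Q_loss / (mdot * cp)
dT = 7562.3 / (65.499 * 4.4381)
dT = 26.015 K


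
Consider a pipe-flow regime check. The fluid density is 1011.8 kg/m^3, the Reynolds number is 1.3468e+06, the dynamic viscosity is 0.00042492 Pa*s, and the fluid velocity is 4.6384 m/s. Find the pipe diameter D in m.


D = Re * mu / (rho * vel)
D = 1.3468e+06 * 0.00042492 / (1011.8 * 4.6384)
D = 0.12194 m


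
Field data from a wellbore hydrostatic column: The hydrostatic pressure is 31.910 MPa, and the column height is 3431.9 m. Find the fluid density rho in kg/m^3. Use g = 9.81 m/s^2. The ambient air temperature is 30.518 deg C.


rho = P * 1e6 / (g * h)
rho = 31.910 * 1e6 / (9.81 * 3431.9)
rho = 947.81 kg/m^3


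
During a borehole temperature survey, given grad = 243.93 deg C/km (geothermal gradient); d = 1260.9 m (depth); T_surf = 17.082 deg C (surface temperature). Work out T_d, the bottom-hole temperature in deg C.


T_d = T_surf + grad * d / 1000
T_d = 17.082 + 243.93 * 1260.9 / 1000
T_d = 324.65 deg C


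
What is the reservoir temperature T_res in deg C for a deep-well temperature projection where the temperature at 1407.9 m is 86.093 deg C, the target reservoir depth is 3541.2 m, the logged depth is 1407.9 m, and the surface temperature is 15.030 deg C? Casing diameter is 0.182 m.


Step 1: grad = (T_d1 - T_surf)/d1 * 1000 = (86.093 - 15.03)/1407.9 * 1000 = 50.47447 deg C/km
Step 2: T_res = T_surf + grad*d2/1000 = 15.03 + 50.47447*3541.2/1000 = 193.77 deg C
T_res = 193.77 deg C


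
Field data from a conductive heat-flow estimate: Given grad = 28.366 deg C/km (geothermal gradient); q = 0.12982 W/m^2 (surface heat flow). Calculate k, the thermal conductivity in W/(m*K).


k = q * 1000 / grad
k = 0.12982 * 1000 / 28.366
k = 4.5766 W/(m*K)


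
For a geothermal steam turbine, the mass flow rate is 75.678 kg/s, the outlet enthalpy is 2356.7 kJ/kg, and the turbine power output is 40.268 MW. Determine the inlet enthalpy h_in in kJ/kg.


h_in = h_out + P * 1000 / mdot
h_in = 2356.7 + 40.268 * 1000 / 75.678
h_in = 2888.8 kJ/kg


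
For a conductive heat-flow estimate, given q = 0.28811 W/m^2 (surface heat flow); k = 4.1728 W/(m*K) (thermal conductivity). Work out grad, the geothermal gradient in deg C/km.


grad = q * 1000 / k
grad = 0.28811 * 1000 / 4.1728
grad = 69.045 deg C/km


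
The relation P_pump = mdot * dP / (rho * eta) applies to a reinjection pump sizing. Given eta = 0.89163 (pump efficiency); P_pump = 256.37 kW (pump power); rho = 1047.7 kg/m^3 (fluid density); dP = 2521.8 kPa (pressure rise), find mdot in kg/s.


mdot = P_pump * rho * eta / dP
mdot = 256.37 * 1047.7 * 0.89163 / 2521.8
mdot = 94.968 kg/s


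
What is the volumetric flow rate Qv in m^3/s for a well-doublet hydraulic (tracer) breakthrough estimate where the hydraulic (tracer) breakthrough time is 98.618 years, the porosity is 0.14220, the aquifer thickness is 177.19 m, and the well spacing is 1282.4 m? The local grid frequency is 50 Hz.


Qv = pi*hr*phi*L^2 / (3*t_bt*365.25*86400)
Qv = pi*177.19*0.14220*1282.4^2 / (3*98.618*365.25*86400)
Qv = 0.013943 m^3/s


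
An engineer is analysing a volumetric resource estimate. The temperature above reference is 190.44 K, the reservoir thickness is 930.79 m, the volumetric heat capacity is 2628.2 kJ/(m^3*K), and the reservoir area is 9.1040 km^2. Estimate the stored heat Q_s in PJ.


Step 1: Vr = A*1e6*hr = 9.104*1e6*930.79 = 8.473912e+09 m^3
Step 2: Q_s = Vr*rhoc*dT/1e12 = 8.473912e+09*2628.2*190.44/1e12 = 4241.3 PJ
Q_s = 4241.3 PJ


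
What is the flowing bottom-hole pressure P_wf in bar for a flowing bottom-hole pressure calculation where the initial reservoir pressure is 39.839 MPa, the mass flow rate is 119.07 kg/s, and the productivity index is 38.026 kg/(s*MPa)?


P_wf = P_i - mdot / PI
P_wf = 39.839 - 119.07 / 38.026
P_wf = 36.70772 MPa
Convert: 36.70772 MPa * 10.0 = 367.08 bar
P_wf = 367.08 bar


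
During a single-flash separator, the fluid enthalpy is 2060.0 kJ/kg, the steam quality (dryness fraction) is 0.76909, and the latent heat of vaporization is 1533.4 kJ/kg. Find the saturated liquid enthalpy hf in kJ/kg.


hf = h - x * hfg
hf = 2060.0 - 0.76909 * 1533.4
hf = 880.68 kJ/kg


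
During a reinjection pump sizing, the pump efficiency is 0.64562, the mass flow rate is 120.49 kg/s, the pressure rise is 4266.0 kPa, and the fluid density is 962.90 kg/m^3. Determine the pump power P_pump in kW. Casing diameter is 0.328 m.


P_pump = mdot * dP / (rho * eta)
P_pump = 120.49 * 4266.0 / (962.90 * 0.64562)
P_pump = 826.83 kW


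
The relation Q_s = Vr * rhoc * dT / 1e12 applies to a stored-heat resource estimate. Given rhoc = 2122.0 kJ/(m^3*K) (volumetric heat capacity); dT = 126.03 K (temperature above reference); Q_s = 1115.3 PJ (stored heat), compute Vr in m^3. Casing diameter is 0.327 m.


Vr = Q_s * 1e12 / (rhoc * dT)
Vr = 1115.3 * 1e12 / (2122.0 * 126.03)
Vr = 4.1703e+09 m^3


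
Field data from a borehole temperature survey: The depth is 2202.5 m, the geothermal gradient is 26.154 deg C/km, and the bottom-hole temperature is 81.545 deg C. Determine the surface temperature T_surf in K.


T_surf = T_d - grad * d / 1000
T_surf = 81.545 - 26.154 * 2202.5 / 1000
T_surf = 23.94082 deg C
Convert to K: 23.94082 + 273.15 = 297.09 K
T_surf = 297.09 K


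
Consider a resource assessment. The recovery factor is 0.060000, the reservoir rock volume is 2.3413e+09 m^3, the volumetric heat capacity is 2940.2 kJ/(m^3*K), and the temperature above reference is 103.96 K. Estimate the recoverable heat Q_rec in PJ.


Step 1: Q_s = Vr*rhoc*dT/1e12 = 2.3413e+09*2940.2*103.96/1e12 = 715.6492 PJ
Step 2: Q_rec = Q_s * RF = 715.6492 * 0.06 = 42.939 PJ
Q_rec = 42.939 PJ


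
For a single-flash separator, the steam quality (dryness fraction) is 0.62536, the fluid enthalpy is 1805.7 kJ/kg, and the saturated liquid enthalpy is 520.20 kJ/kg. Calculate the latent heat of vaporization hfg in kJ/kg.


hfg = (h - hf) / x
hfg = (1805.7 - 520.20) / 0.62536
hfg = 2055.6 kJ/kg


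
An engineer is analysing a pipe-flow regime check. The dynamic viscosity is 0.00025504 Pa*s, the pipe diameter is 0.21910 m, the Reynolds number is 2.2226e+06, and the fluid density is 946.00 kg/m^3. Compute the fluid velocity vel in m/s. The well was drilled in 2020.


vel = Re * mu / (rho * D)
vel = 2.2226e+06 * 0.00025504 / (946.00 * 0.21910)
vel = 2.7349 m/s


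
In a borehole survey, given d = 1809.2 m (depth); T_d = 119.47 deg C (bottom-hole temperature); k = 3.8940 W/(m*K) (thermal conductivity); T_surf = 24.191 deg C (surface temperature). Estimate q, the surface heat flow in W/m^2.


Step 1: grad = (T_d - T_surf)/d * 1000 = (119.47 - 24.191)/1809.2 * 1000 = 52.66361 deg C/km
Step 2: q = k * grad / 1000 = 3.894 * 52.66361 / 1000 = 0.20507 W/m^2
q = 0.20507 W/m^2


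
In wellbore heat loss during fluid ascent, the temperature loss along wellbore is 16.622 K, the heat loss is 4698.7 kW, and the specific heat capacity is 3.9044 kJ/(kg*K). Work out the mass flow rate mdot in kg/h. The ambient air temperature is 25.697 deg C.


mdot = Q_loss / (cp * dT)
mdot = 4698.7 / (3.9044 * 16.622)
mdot = 72.40026 kg/s
Convert: 72.40026 kg/s * 3600.0 = 2.6064e+05 kg/h
mdot = 2.6064e+05 kg/h


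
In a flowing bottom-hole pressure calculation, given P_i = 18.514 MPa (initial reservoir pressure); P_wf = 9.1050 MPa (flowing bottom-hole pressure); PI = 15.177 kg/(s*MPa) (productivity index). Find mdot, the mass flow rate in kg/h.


mdot = (P_i - P_wf) * PI
mdot = (18.514 - 9.1050) * 15.177
mdot = 142.8004 kg/s
Convert: 142.8004 kg/s * 3600.0 = 5.1408e+05 kg/h
mdot = 5.1408e+05 kg/h


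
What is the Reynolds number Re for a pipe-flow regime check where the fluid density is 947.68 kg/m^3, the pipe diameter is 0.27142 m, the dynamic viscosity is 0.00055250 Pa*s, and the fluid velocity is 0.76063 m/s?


Re = rho * vel * D / mu
Re = 947.68 * 0.76063 * 0.27142 / 0.00055250
Re = 3.5412e+05


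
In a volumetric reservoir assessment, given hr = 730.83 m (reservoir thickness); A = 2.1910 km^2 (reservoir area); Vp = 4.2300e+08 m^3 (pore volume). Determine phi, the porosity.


phi = Vp / (A * 1e6 * hr)
phi = 4.2300e+08 / (2.1910 * 1e6 * 730.83)
phi = 0.26417


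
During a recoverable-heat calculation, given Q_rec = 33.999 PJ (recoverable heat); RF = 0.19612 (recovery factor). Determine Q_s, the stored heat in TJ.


Q_s = Q_rec / RF
Q_s = 33.999 / 0.19612
Q_s = 173.3581 PJ
Convert: 173.3581 PJ * 1000.0 = 1.7336e+05 TJ
Q_s = 1.7336e+05 TJ


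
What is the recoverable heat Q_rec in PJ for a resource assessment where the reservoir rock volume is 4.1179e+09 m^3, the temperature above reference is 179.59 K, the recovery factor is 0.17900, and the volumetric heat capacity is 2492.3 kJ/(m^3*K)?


Step 1: Q_s = Vr*rhoc*dT/1e12 = 4.1179e+09*2492.3*179.59/1e12 = 1843.140 PJ
Step 2: Q_rec = Q_s * RF = 1843.140 * 0.179 = 329.92 PJ
Q_rec = 329.92 PJ


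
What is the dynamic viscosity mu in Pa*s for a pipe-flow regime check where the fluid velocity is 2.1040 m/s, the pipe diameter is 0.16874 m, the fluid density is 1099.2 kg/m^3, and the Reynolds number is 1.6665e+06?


mu = rho * vel * D / Re
mu = 1099.2 * 2.1040 * 0.16874 / 1.6665e+06
mu = 0.00023417 Pa*s


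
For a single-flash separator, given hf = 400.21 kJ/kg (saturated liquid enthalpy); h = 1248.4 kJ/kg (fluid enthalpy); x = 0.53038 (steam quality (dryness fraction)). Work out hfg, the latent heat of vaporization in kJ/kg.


hfg = (h - hf) / x
hfg = (1248.4 - 400.21) / 0.53038
hfg = 1599.2 kJ/kg


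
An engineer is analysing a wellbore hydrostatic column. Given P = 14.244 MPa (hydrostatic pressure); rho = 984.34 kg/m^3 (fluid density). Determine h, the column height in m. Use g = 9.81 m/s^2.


h = P * 1e6 / (g * rho)
h = 14.244 * 1e6 / (9.81 * 984.34)
h = 1475.1 m


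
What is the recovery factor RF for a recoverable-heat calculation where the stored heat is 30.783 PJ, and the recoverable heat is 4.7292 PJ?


RF = Q_rec / Q_s
RF = 4.7292 / 30.783
RF = 0.15363


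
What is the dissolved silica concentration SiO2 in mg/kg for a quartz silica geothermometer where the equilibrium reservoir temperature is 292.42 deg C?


SiO2 = 10^(5.19 - 1309/(T_eq + 273.15))
SiO2 = 10^(5.19 - 1309/(292.42 + 273.15))
SiO2 = 750.79 mg/kg


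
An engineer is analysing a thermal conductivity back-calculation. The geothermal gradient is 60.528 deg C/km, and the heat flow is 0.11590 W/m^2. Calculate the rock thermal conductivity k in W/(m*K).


k = q / (grad / 1000)
k = 0.11590 / (60.528 / 1000)
k = 1.9148 W/(m*K)


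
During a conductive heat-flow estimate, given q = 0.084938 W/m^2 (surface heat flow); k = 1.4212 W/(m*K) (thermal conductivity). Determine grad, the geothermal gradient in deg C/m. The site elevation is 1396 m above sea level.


grad = q * 1000 / k
grad = 0.084938 * 1000 / 1.4212
grad = 59.76499 deg C/km
Convert: 59.76499 deg C/km * 0.001 = 0.059765 deg C/m
grad = 0.059765 deg C/m


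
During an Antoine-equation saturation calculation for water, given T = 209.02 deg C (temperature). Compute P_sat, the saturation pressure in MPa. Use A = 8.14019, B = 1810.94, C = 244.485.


P_sat = 10^(A - B/(C + T)) / 760 * 0.101325
P_sat = 10^(8.14019 - 1810.94/(244.485 + 209.02)) / 760 * 0.101325
P_sat = 1.8702 MPa


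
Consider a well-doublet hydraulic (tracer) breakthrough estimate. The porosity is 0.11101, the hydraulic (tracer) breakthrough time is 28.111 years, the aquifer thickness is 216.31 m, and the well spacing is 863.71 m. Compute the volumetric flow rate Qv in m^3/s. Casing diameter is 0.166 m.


Qv = pi*hr*phi*L^2 / (3*t_bt*365.25*86400)
Qv = pi*216.31*0.11101*863.71^2 / (3*28.111*365.25*86400)
Qv = 0.021146 m^3/s


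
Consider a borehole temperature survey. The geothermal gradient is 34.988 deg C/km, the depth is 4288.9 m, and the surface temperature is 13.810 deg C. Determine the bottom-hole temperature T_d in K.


T_d = T_surf + grad * d / 1000
T_d = 13.810 + 34.988 * 4288.9 / 1000
T_d = 163.8700 deg C
Convert to K: 163.8700 + 273.15 = 437.02 K
T_d = 437.02 K


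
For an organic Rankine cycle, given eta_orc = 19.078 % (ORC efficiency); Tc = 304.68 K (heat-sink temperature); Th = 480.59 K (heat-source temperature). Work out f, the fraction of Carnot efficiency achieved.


f = (eta_orc/100) / (1 - Tc/Th)
f = (19.078/100) / (1 - 304.68/480.59)
f = 0.52122


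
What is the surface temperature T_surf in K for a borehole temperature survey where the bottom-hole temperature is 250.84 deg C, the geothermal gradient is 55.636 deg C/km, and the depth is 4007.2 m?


T_surf = T_d - grad * d / 1000
T_surf = 250.84 - 55.636 * 4007.2 / 1000
T_surf = 27.89542 deg C
Convert to K: 27.89542 + 273.15 = 301.05 K
T_surf = 301.05 K


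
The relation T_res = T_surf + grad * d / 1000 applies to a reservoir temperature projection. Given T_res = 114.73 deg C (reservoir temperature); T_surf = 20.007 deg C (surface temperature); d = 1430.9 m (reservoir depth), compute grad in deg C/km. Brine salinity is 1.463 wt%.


grad = (T_res - T_surf) / d * 1000
grad = (114.73 - 20.007) / 1430.9 * 1000
grad = 66.198 deg C/km


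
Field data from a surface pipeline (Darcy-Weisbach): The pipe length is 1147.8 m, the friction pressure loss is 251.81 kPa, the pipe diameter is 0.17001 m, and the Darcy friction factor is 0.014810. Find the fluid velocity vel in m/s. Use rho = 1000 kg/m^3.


vel = sqrt(dP*1000*2*D / (f*L*rho))
vel = sqrt(251.81*1000*2*0.17001 / (0.014810*1147.8*1000))
vel = 2.2443 m/s


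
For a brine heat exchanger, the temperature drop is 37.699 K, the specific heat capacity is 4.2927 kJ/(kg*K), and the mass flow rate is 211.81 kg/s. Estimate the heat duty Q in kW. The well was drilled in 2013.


Q = mdot * cp * dT / 1000
Q = 211.81 * 4.2927 * 37.699 / 1000
Q = 34.27732 MW
Convert: 34.27732 MW * 1000.0 = 34277 kW
Q = 34277 kW


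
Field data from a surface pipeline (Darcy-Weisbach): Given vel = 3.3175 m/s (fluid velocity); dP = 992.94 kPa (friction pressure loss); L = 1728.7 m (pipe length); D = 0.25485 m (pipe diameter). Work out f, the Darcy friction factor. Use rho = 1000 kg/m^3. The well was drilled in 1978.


f = dP*1000 / ((L/D)*(rho*vel^2/2))
f = 992.94*1000 / ((1728.7/0.25485)*(1000*3.3175^2/2))
f = 0.026601


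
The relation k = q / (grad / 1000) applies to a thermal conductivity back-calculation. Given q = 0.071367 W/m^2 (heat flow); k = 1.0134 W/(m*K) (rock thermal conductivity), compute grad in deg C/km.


grad = q / k * 1000
grad = 0.071367 / 1.0134 * 1000
grad = 70.423 deg C/km


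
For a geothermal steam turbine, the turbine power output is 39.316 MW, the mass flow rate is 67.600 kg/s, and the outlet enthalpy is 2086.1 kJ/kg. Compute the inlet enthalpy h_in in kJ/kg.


h_in = h_out + P * 1000 / mdot
h_in = 2086.1 + 39.316 * 1000 / 67.600
h_in = 2667.7 kJ/kg


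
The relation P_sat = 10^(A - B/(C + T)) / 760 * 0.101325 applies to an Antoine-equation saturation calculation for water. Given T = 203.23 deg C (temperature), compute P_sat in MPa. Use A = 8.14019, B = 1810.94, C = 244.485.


P_sat = 10^(A - B/(C + T)) / 760 * 0.101325
P_sat = 10^(8.14019 - 1810.94/(244.485 + 203.23)) / 760 * 0.101325
P_sat = 1.6605 MPa


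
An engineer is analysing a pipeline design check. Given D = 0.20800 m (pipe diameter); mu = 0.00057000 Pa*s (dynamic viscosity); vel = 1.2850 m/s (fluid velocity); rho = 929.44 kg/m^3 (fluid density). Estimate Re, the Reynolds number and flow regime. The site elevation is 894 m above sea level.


Step 1: Re = rho*vel*D/mu = 929.44*1.285*0.208/0.00057 = 4.3583e+05
Step 2: Re = 4.3583e+05 > 4000, so flow is turbulent.
Re = 4.3583e+05 (turbulent)


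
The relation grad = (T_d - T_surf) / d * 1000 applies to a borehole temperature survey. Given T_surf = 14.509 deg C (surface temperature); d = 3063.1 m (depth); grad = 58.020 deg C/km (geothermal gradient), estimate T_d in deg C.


T_d = T_surf + grad * d / 1000
T_d = 14.509 + 58.020 * 3063.1 / 1000
T_d = 192.23 deg C


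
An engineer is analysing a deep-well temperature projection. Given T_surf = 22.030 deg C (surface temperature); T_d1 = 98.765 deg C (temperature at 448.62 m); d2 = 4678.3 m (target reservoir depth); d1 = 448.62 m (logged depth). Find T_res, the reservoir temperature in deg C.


Step 1: grad = (T_d1 - T_surf)/d1 * 1000 = (98.765 - 22.03)/448.62 * 1000 = 171.0468 deg C/km
Step 2: T_res = T_surf + grad*d2/1000 = 22.03 + 171.0468*4678.3/1000 = 822.24 deg C
T_res = 822.24 deg C


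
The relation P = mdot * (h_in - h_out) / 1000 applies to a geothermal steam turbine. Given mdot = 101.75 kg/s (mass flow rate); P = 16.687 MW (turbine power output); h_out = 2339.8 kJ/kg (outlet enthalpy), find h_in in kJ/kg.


h_in = h_out + P * 1000 / mdot
h_in = 2339.8 + 16.687 * 1000 / 101.75
h_in = 2503.8 kJ/kg


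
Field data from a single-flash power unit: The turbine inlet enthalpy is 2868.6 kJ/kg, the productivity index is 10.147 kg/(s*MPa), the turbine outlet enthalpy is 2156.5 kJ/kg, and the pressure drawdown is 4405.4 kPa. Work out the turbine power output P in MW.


Step 1: mdot = PI * dP / 1000 = 10.147 * 4405.4 / 1000 = 44.70159 kg/s
Step 2: P = mdot*(h_in - h_out)/1000 = 44.70159*(2868.6 - 2156.5)/1000 = 31.832 MW
P = 31.832 MW


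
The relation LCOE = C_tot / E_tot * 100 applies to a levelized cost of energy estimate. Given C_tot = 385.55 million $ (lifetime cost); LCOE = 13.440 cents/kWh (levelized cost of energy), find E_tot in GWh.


E_tot = C_tot / LCOE * 100
E_tot = 385.55 / 13.440 * 100
E_tot = 2868.7 GWh


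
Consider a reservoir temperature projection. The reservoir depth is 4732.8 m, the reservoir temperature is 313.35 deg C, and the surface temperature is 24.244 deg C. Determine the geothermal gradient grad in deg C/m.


grad = (T_res - T_surf) / d * 1000
grad = (313.35 - 24.244) / 4732.8 * 1000
grad = 61.08562 deg C/km
Convert: 61.08562 deg C/km * 0.001 = 0.061086 deg C/m
grad = 0.061086 deg C/m


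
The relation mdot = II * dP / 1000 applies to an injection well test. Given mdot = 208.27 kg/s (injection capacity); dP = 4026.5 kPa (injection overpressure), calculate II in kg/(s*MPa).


II = mdot * 1000 / dP
II = 208.27 * 1000 / 4026.5
II = 51.725 kg/(s*MPa)


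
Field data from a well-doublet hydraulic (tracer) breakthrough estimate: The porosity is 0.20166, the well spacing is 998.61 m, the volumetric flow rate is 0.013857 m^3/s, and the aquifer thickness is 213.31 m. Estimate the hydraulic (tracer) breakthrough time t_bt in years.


t_bt = pi * hr * phi * L^2 / (3 * Qv) / (365.25*86400)
t_bt = pi * 213.31 * 0.20166 * 998.61^2 / (3 * 0.013857) / (365.25*86400)
t_bt = 102.73 years


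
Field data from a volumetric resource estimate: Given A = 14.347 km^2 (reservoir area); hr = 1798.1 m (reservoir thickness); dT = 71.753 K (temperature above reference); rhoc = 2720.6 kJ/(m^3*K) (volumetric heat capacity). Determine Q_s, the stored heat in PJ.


Step 1: Vr = A*1e6*hr = 14.347*1e6*1798.1 = 2.579734e+10 m^3
Step 2: Q_s = Vr*rhoc*dT/1e12 = 2.579734e+10*2720.6*71.753/1e12 = 5035.9 PJ
Q_s = 5035.9 PJ
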